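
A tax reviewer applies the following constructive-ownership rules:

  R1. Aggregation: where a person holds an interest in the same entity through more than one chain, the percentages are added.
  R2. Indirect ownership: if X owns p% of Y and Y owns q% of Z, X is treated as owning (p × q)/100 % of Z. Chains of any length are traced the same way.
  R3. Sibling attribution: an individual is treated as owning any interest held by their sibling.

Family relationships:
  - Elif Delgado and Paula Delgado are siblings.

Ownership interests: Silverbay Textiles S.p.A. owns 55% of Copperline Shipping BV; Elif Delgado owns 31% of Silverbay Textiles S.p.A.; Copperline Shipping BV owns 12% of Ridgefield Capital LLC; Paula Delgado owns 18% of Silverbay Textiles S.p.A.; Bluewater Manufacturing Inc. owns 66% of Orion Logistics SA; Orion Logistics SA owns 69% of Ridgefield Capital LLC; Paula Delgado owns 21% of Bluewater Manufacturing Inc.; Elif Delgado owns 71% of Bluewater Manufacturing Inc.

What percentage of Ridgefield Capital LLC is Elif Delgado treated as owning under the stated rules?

45.1308%

By sibling attribution (R3), Elif Delgado is treated as also owning Paula Delgado's interest in Silverbay Textiles S.p.A, giving 31% + 18% = 49%.
By sibling attribution (R3), Elif Delgado is treated as also owning Paula Delgado's interest in Bluewater Manufacturing Inc, giving 71% + 21% = 92%.
Chain via Silverbay Textiles S.p.A. → Copperline Shipping BV (R2): 49% × 55% × 12% = 3.234% of Ridgefield Capital LLC.
Chain via Bluewater Manufacturing Inc. → Orion Logistics SA (R2): 92% × 66% × 69% = 41.8968% of Ridgefield Capital LLC.
Aggregating (R1): 3.234% + 41.8968% = 45.1308%.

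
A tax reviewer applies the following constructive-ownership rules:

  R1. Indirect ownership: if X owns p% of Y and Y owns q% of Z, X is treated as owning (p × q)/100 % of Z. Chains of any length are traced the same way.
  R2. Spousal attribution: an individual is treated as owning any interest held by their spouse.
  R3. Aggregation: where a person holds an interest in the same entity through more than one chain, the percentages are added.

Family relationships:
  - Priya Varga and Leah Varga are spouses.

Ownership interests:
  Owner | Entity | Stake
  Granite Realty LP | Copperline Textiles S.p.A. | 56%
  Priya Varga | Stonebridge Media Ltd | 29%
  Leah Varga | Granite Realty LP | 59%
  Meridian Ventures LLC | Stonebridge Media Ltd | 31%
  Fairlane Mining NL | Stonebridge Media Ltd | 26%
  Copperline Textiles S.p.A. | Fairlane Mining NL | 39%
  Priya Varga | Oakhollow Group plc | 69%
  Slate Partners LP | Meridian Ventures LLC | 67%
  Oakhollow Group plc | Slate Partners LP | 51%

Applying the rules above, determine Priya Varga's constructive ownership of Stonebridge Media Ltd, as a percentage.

By spousal attribution (R2), Priya Varga is treated as owning Leah Varga's 59% interest in Granite Realty LP.
Chain via Oakhollow Group plc → Slate Partners LP → Meridian Ventures LLC (R1): 69% × 51% × 67% × 31% = 7.308963% of Stonebridge Media Ltd.
Direct interest in Stonebridge Media Ltd: 29%.
Chain via Granite Realty LP → Copperline Textiles S.p.A. → Fairlane Mining NL (R1): 59% × 56% × 39% × 26% = 3.350256% of Stonebridge Media Ltd.
Aggregating (R3): 7.308963% + 29% + 3.350256% = 39.659219%.

39.659219%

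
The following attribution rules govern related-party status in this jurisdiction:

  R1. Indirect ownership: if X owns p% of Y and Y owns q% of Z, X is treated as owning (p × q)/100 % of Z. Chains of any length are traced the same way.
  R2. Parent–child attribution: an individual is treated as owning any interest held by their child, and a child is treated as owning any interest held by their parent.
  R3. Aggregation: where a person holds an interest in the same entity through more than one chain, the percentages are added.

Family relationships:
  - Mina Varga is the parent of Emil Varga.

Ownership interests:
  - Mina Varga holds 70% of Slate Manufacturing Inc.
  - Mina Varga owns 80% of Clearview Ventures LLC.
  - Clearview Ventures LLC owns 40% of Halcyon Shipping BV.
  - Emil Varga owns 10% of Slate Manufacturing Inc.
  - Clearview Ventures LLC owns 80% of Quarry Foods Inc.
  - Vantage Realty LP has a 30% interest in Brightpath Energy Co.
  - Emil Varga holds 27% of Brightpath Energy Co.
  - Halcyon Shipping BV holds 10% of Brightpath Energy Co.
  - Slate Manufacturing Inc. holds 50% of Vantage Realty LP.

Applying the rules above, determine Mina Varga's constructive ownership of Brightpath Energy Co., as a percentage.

42.2%

By parent–child attribution (R2), Mina Varga is treated as also owning Emil Varga's interest in Slate Manufacturing Inc, giving 70% + 10% = 80%.
By parent–child attribution (R2), Mina Varga is treated as owning Emil Varga's 27% interest in Brightpath Energy Co.
Chain via Clearview Ventures LLC → Halcyon Shipping BV (R1): 80% × 40% × 10% = 3.2% of Brightpath Energy Co.
Chain via Slate Manufacturing Inc. → Vantage Realty LP (R1): 80% × 50% × 30% = 12% of Brightpath Energy Co.
Direct interest in Brightpath Energy Co: 27%.
Aggregating (R3): 3.2% + 12% + 27% = 42.2%.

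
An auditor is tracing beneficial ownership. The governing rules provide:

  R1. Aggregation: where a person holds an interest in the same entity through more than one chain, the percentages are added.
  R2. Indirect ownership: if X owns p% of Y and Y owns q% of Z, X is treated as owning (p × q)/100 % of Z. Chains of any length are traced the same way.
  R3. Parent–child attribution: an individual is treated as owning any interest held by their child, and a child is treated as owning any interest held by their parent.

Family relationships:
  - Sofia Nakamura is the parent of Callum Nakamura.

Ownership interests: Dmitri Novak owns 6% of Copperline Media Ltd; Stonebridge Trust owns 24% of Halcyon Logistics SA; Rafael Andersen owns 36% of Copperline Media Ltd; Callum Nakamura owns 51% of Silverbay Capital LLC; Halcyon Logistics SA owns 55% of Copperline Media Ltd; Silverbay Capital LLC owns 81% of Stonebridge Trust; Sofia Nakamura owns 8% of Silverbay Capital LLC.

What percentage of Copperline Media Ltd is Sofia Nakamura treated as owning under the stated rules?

6.30828%

By parent–child attribution (R3), Sofia Nakamura is treated as also owning Callum Nakamura's interest in Silverbay Capital LLC, giving 8% + 51% = 59%.
Chain via Silverbay Capital LLC → Stonebridge Trust → Halcyon Logistics SA (R2): 59% × 81% × 24% × 55% = 6.30828% of Copperline Media Ltd.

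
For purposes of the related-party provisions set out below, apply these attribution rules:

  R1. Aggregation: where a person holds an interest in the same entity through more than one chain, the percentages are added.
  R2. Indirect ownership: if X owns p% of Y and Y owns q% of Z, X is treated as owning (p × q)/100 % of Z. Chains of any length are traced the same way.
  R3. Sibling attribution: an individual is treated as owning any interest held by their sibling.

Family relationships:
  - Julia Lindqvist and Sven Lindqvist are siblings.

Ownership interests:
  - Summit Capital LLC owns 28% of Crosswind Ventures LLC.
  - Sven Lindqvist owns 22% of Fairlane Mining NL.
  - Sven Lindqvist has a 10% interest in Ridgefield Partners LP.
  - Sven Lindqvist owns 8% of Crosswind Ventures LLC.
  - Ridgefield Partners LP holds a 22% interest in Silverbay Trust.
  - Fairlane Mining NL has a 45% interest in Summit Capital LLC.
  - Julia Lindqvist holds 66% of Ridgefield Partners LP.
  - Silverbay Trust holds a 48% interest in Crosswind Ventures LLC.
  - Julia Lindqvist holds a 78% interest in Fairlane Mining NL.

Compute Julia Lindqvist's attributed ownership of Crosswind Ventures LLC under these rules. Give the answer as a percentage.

28.6256%

By sibling attribution (R3), Julia Lindqvist is treated as also owning Sven Lindqvist's interest in Ridgefield Partners LP, giving 66% + 10% = 76%.
By sibling attribution (R3), Julia Lindqvist is treated as also owning Sven Lindqvist's interest in Fairlane Mining NL, giving 78% + 22% = 100%.
By sibling attribution (R3), Julia Lindqvist is treated as owning Sven Lindqvist's 8% interest in Crosswind Ventures LLC.
Chain via Ridgefield Partners LP → Silverbay Trust (R2): 76% × 22% × 48% = 8.0256% of Crosswind Ventures LLC.
Chain via Fairlane Mining NL → Summit Capital LLC (R2): 100% × 45% × 28% = 12.6% of Crosswind Ventures LLC.
Direct interest in Crosswind Ventures LLC: 8%.
Aggregating (R1): 8.0256% + 12.6% + 8% = 28.6256%.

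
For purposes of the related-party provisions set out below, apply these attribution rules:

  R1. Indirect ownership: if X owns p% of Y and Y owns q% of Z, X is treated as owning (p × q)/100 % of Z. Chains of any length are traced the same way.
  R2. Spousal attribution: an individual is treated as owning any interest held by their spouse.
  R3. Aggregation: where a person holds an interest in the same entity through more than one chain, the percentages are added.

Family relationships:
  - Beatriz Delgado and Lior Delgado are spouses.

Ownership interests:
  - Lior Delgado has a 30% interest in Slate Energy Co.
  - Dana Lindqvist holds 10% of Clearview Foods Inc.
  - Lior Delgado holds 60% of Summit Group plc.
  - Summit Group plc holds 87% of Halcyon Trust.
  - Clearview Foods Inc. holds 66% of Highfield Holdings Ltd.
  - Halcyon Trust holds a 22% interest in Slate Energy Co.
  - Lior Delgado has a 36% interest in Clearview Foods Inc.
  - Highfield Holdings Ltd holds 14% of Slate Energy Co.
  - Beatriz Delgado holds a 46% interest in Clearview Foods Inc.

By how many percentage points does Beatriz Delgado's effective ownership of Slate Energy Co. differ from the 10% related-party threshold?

By spousal attribution (R2), Beatriz Delgado is treated as also owning Lior Delgado's interest in Clearview Foods Inc, giving 46% + 36% = 82%.
By spousal attribution (R2), Beatriz Delgado is treated as owning Lior Delgado's 60% interest in Summit Group plc.
By spousal attribution (R2), Beatriz Delgado is treated as owning Lior Delgado's 30% interest in Slate Energy Co.
Chain via Clearview Foods Inc. → Highfield Holdings Ltd (R1): 82% × 66% × 14% = 7.5768% of Slate Energy Co.
Chain via Summit Group plc → Halcyon Trust (R1): 60% × 87% × 22% = 11.484% of Slate Energy Co.
Direct interest in Slate Energy Co: 30%.
Aggregating (R3): 7.5768% + 11.484% + 30% = 49.0608%.
49.0608% exceeds the 10% threshold by 39.0608 percentage points.

39.0608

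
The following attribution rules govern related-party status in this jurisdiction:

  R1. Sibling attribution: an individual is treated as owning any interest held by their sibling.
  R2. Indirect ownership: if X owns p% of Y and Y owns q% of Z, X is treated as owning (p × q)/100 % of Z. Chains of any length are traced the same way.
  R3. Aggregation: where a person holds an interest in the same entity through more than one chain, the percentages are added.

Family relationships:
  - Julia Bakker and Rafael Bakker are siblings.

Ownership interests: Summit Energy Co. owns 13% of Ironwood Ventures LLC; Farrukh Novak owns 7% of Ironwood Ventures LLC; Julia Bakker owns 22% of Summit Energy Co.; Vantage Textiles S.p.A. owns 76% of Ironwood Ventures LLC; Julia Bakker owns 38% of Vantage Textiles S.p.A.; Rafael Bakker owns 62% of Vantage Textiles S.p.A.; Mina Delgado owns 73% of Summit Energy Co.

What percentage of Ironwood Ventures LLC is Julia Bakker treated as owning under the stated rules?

By sibling attribution (R1), Julia Bakker is treated as also owning Rafael Bakker's interest in Vantage Textiles S.p.A, giving 38% + 62% = 100%.
Chain via Summit Energy Co. (R2): 22% × 13% = 2.86% of Ironwood Ventures LLC.
Chain via Vantage Textiles S.p.A. (R2): 100% × 76% = 76% of Ironwood Ventures LLC.
Aggregating (R3): 2.86% + 76% = 78.86%.

78.86%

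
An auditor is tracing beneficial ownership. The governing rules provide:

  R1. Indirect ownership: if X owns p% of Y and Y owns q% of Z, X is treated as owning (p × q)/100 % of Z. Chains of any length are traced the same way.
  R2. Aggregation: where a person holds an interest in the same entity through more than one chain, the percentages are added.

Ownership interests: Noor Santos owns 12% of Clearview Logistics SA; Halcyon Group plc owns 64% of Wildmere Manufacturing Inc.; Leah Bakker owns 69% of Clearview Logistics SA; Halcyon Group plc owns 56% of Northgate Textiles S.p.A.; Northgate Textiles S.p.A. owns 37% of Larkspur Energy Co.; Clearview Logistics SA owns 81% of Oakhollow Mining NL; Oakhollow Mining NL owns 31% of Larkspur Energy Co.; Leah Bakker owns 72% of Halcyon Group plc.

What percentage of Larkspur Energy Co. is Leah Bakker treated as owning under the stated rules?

Chain via Halcyon Group plc → Northgate Textiles S.p.A. (R1): 72% × 56% × 37% = 14.9184% of Larkspur Energy Co.
Chain via Clearview Logistics SA → Oakhollow Mining NL (R1): 69% × 81% × 31% = 17.3259% of Larkspur Energy Co.
Aggregating (R2): 14.9184% + 17.3259% = 32.2443%.

32.2443%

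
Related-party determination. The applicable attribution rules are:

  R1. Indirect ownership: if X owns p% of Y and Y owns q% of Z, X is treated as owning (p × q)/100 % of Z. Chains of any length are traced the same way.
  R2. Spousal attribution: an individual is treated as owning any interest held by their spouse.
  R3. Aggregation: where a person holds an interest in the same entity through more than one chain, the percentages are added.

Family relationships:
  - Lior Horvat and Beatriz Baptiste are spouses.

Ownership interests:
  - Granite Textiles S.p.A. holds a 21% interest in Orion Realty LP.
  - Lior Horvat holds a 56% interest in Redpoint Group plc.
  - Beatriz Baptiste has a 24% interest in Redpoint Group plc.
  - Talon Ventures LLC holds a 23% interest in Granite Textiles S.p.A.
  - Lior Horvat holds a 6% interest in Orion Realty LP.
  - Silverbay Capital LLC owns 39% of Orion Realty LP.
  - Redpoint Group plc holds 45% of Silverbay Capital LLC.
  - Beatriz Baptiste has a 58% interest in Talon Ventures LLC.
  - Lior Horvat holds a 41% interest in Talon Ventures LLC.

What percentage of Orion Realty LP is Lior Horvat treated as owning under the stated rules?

By spousal attribution (R2), Lior Horvat is treated as also owning Beatriz Baptiste's interest in Redpoint Group plc, giving 56% + 24% = 80%.
By spousal attribution (R2), Lior Horvat is treated as also owning Beatriz Baptiste's interest in Talon Ventures LLC, giving 41% + 58% = 99%.
Chain via Redpoint Group plc → Silverbay Capital LLC (R1): 80% × 45% × 39% = 14.04% of Orion Realty LP.
Chain via Talon Ventures LLC → Granite Textiles S.p.A. (R1): 99% × 23% × 21% = 4.7817% of Orion Realty LP.
Direct interest in Orion Realty LP: 6%.
Aggregating (R3): 14.04% + 4.7817% + 6% = 24.8217%.

24.8217%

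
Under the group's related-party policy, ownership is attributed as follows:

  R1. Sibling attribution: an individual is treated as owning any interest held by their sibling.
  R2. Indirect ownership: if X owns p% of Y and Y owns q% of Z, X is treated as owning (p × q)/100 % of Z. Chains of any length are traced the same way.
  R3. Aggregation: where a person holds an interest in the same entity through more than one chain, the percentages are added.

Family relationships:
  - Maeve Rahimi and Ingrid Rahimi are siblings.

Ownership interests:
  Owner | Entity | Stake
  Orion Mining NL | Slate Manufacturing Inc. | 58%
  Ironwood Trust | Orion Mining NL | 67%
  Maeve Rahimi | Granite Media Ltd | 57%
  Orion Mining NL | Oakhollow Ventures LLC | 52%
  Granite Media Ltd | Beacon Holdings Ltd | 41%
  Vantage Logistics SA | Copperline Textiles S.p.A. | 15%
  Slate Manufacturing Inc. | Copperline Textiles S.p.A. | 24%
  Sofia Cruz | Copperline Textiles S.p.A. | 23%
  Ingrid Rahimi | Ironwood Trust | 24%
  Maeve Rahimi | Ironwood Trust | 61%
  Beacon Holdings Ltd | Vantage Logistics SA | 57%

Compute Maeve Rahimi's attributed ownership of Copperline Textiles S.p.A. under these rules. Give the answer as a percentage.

9.925575%

By sibling attribution (R1), Maeve Rahimi is treated as also owning Ingrid Rahimi's interest in Ironwood Trust, giving 61% + 24% = 85%.
Chain via Ironwood Trust → Orion Mining NL → Slate Manufacturing Inc. (R2): 85% × 67% × 58% × 24% = 7.92744% of Copperline Textiles S.p.A.
Chain via Granite Media Ltd → Beacon Holdings Ltd → Vantage Logistics SA (R2): 57% × 41% × 57% × 15% = 1.998135% of Copperline Textiles S.p.A.
Aggregating (R3): 7.92744% + 1.998135% = 9.925575%.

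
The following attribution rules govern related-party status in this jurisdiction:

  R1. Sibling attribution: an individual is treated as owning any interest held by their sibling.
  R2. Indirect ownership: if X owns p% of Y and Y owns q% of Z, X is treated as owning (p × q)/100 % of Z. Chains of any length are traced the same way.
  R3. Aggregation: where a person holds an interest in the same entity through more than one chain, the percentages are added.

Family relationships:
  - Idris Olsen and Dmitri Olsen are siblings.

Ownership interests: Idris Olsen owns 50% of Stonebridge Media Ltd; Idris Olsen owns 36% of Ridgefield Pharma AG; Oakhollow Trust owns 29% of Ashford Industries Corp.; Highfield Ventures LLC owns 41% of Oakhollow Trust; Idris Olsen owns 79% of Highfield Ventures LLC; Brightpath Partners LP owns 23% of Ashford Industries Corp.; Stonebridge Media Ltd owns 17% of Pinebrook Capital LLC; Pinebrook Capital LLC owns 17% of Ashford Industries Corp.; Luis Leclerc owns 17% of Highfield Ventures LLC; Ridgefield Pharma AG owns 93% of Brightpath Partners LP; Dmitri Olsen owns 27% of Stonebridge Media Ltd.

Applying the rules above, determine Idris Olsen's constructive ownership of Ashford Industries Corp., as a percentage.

19.3188%

By sibling attribution (R1), Idris Olsen is treated as also owning Dmitri Olsen's interest in Stonebridge Media Ltd, giving 50% + 27% = 77%.
Chain via Stonebridge Media Ltd → Pinebrook Capital LLC (R2): 77% × 17% × 17% = 2.2253% of Ashford Industries Corp.
Chain via Ridgefield Pharma AG → Brightpath Partners LP (R2): 36% × 93% × 23% = 7.7004% of Ashford Industries Corp.
Chain via Highfield Ventures LLC → Oakhollow Trust (R2): 79% × 41% × 29% = 9.3931% of Ashford Industries Corp.
Aggregating (R3): 2.2253% + 7.7004% + 9.3931% = 19.3188%.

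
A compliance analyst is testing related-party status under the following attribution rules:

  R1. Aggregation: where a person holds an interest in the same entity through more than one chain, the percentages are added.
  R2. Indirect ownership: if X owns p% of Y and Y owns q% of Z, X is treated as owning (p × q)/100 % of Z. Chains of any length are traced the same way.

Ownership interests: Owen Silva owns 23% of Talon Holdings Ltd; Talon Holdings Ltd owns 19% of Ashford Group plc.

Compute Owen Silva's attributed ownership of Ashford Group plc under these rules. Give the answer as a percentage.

Chain via Talon Holdings Ltd (R2): 23% × 19% = 4.37% of Ashford Group plc.

4.37%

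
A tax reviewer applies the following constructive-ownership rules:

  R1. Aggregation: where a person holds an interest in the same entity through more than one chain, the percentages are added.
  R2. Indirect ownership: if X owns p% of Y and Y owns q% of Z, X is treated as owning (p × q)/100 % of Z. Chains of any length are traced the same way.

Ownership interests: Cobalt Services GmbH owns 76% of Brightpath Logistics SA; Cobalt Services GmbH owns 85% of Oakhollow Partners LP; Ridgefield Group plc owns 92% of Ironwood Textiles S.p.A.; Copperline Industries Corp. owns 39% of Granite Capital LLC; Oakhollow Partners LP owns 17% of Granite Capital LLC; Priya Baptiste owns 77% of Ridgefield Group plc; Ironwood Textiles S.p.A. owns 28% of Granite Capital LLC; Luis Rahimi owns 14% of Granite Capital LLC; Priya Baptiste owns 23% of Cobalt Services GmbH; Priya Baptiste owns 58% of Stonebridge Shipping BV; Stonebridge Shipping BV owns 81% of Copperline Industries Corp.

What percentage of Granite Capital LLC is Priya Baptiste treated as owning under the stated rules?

Chain via Cobalt Services GmbH → Oakhollow Partners LP (R2): 23% × 85% × 17% = 3.3235% of Granite Capital LLC.
Chain via Stonebridge Shipping BV → Copperline Industries Corp. (R2): 58% × 81% × 39% = 18.3222% of Granite Capital LLC.
Chain via Ridgefield Group plc → Ironwood Textiles S.p.A. (R2): 77% × 92% × 28% = 19.8352% of Granite Capital LLC.
Aggregating (R1): 3.3235% + 18.3222% + 19.8352% = 41.4809%.

41.4809%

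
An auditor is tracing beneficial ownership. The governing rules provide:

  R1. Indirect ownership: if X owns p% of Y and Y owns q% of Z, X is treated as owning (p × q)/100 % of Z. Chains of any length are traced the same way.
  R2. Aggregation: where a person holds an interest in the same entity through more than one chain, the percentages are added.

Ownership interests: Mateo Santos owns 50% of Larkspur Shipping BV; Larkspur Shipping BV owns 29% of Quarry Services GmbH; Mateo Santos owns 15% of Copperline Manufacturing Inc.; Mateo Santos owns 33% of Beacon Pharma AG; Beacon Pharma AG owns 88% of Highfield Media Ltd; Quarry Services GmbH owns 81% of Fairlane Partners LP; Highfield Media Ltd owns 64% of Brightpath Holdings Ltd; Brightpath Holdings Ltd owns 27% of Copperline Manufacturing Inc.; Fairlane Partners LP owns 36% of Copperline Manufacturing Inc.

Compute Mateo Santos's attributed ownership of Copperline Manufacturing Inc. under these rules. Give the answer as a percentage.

24.246312%

Chain via Larkspur Shipping BV → Quarry Services GmbH → Fairlane Partners LP (R1): 50% × 29% × 81% × 36% = 4.2282% of Copperline Manufacturing Inc.
Chain via Beacon Pharma AG → Highfield Media Ltd → Brightpath Holdings Ltd (R1): 33% × 88% × 64% × 27% = 5.018112% of Copperline Manufacturing Inc.
Direct interest in Copperline Manufacturing Inc: 15%.
Aggregating (R2): 4.2282% + 5.018112% + 15% = 24.246312%.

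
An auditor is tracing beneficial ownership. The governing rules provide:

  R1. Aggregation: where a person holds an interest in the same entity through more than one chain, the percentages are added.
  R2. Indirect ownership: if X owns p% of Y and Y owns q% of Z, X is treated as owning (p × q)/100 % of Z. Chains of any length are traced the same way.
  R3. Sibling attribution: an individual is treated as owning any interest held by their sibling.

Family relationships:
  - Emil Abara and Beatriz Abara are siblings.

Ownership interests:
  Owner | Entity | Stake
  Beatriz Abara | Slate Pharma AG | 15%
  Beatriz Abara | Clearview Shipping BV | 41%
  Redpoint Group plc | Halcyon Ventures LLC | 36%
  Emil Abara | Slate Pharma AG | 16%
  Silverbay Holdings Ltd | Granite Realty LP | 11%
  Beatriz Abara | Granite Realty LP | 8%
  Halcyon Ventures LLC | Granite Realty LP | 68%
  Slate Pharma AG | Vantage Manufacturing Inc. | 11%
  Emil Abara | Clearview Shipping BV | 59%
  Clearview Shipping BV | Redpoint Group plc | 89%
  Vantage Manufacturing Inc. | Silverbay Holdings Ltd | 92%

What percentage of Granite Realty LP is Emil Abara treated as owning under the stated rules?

30.132292%

By sibling attribution (R3), Emil Abara is treated as also owning Beatriz Abara's interest in Slate Pharma AG, giving 16% + 15% = 31%.
By sibling attribution (R3), Emil Abara is treated as also owning Beatriz Abara's interest in Clearview Shipping BV, giving 59% + 41% = 100%.
By sibling attribution (R3), Emil Abara is treated as owning Beatriz Abara's 8% interest in Granite Realty LP.
Chain via Slate Pharma AG → Vantage Manufacturing Inc. → Silverbay Holdings Ltd (R2): 31% × 11% × 92% × 11% = 0.345092% of Granite Realty LP.
Chain via Clearview Shipping BV → Redpoint Group plc → Halcyon Ventures LLC (R2): 100% × 89% × 36% × 68% = 21.7872% of Granite Realty LP.
Direct interest in Granite Realty LP: 8%.
Aggregating (R1): 0.345092% + 21.7872% + 8% = 30.132292%.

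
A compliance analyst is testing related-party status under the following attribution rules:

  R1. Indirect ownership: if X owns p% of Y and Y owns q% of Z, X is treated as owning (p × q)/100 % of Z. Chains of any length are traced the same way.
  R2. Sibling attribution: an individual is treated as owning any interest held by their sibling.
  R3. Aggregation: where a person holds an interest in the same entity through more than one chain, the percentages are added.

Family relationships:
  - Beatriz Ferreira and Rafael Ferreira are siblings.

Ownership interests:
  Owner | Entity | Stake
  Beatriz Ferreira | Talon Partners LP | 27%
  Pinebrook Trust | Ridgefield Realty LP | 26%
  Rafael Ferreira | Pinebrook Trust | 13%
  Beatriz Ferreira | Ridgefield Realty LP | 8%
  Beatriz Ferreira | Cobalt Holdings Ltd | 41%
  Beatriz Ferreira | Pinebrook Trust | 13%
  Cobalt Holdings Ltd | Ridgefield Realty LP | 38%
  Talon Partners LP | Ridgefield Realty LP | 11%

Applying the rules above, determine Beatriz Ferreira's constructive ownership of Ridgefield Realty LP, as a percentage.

33.31%

By sibling attribution (R2), Beatriz Ferreira is treated as also owning Rafael Ferreira's interest in Pinebrook Trust, giving 13% + 13% = 26%.
Chain via Cobalt Holdings Ltd (R1): 41% × 38% = 15.58% of Ridgefield Realty LP.
Chain via Talon Partners LP (R1): 27% × 11% = 2.97% of Ridgefield Realty LP.
Chain via Pinebrook Trust (R1): 26% × 26% = 6.76% of Ridgefield Realty LP.
Direct interest in Ridgefield Realty LP: 8%.
Aggregating (R3): 15.58% + 2.97% + 6.76% + 8% = 33.31%.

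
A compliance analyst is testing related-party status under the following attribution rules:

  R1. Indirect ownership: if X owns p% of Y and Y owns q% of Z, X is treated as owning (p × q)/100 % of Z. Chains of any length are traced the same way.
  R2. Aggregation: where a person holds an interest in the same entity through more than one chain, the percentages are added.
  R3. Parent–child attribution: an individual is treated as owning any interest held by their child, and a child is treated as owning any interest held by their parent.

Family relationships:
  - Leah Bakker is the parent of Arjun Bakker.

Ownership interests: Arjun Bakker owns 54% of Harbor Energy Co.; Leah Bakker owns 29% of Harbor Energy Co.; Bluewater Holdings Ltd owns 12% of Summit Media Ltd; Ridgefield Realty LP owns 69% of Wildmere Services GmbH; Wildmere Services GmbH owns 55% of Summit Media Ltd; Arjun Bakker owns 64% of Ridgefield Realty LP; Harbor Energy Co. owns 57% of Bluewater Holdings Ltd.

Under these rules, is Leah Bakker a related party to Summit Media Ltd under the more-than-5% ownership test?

Yes

By parent–child attribution (R3), Leah Bakker is treated as also owning Arjun Bakker's interest in Harbor Energy Co, giving 29% + 54% = 83%.
By parent–child attribution (R3), Leah Bakker is treated as owning Arjun Bakker's 64% interest in Ridgefield Realty LP.
Chain via Harbor Energy Co. → Bluewater Holdings Ltd (R1): 83% × 57% × 12% = 5.6772% of Summit Media Ltd.
Chain via Ridgefield Realty LP → Wildmere Services GmbH (R1): 64% × 69% × 55% = 24.288% of Summit Media Ltd.
Aggregating (R2): 5.6772% + 24.288% = 29.9652%.
29.9652% exceeds the 5% threshold, so Leah is a related party to Summit Media Ltd.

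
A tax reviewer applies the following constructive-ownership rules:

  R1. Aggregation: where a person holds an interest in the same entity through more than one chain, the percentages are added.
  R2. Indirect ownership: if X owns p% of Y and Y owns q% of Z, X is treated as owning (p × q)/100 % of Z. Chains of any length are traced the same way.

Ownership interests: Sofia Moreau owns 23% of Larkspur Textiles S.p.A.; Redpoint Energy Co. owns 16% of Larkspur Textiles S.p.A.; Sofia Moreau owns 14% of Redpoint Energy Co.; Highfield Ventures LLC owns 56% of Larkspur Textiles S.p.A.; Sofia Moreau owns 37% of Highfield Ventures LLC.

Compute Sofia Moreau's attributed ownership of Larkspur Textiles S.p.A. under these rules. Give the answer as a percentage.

45.96%

Chain via Highfield Ventures LLC (R2): 37% × 56% = 20.72% of Larkspur Textiles S.p.A.
Chain via Redpoint Energy Co. (R2): 14% × 16% = 2.24% of Larkspur Textiles S.p.A.
Direct interest in Larkspur Textiles S.p.A: 23%.
Aggregating (R1): 20.72% + 2.24% + 23% = 45.96%.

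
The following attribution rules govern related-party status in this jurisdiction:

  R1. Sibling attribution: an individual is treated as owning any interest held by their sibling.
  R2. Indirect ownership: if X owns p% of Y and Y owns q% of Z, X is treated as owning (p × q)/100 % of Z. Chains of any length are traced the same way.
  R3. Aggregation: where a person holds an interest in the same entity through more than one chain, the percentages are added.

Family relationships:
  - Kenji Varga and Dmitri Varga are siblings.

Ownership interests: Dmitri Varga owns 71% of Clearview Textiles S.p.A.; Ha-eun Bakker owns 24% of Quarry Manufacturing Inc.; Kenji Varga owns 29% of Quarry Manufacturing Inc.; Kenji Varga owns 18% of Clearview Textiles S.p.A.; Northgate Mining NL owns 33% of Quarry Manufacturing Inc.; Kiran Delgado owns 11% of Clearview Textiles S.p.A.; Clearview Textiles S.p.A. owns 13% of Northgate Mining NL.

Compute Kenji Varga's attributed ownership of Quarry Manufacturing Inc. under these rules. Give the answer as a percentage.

32.8181%

By sibling attribution (R1), Kenji Varga is treated as also owning Dmitri Varga's interest in Clearview Textiles S.p.A, giving 18% + 71% = 89%.
Chain via Clearview Textiles S.p.A. → Northgate Mining NL (R2): 89% × 13% × 33% = 3.8181% of Quarry Manufacturing Inc.
Direct interest in Quarry Manufacturing Inc: 29%.
Aggregating (R3): 3.8181% + 29% = 32.8181%.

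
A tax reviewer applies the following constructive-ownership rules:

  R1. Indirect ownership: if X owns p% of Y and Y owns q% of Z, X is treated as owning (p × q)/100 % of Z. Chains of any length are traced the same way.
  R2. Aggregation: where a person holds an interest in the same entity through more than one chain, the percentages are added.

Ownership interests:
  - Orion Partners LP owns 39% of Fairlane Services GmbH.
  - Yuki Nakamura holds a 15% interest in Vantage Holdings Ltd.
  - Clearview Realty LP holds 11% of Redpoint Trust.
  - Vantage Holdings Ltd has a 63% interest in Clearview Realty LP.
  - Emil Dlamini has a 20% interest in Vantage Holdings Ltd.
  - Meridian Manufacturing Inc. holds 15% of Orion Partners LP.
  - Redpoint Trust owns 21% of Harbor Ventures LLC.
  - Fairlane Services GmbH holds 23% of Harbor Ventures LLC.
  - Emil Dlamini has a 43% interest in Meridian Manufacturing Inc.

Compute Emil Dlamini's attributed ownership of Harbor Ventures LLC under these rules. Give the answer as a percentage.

Chain via Meridian Manufacturing Inc. → Orion Partners LP → Fairlane Services GmbH (R1): 43% × 15% × 39% × 23% = 0.578565% of Harbor Ventures LLC.
Chain via Vantage Holdings Ltd → Clearview Realty LP → Redpoint Trust (R1): 20% × 63% × 11% × 21% = 0.29106% of Harbor Ventures LLC.
Aggregating (R2): 0.578565% + 0.29106% = 0.869625%.

0.869625%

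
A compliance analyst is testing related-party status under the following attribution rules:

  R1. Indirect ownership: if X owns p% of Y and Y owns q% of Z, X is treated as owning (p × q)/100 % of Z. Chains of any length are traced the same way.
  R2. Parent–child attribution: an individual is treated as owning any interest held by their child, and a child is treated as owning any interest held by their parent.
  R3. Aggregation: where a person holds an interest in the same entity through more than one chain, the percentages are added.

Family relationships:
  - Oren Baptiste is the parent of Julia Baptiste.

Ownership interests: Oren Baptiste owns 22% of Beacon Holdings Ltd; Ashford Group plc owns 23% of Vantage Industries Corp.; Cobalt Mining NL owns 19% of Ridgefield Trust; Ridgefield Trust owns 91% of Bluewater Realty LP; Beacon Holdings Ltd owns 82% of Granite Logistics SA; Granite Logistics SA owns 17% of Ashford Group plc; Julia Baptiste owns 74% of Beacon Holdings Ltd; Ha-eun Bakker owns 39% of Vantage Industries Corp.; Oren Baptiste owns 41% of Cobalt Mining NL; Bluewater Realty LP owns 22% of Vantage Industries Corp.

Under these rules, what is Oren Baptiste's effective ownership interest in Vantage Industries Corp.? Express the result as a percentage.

4.63751%

By parent–child attribution (R2), Oren Baptiste is treated as also owning Julia Baptiste's interest in Beacon Holdings Ltd, giving 22% + 74% = 96%.
Chain via Cobalt Mining NL → Ridgefield Trust → Bluewater Realty LP (R1): 41% × 19% × 91% × 22% = 1.559558% of Vantage Industries Corp.
Chain via Beacon Holdings Ltd → Granite Logistics SA → Ashford Group plc (R1): 96% × 82% × 17% × 23% = 3.077952% of Vantage Industries Corp.
Aggregating (R3): 1.559558% + 3.077952% = 4.63751%.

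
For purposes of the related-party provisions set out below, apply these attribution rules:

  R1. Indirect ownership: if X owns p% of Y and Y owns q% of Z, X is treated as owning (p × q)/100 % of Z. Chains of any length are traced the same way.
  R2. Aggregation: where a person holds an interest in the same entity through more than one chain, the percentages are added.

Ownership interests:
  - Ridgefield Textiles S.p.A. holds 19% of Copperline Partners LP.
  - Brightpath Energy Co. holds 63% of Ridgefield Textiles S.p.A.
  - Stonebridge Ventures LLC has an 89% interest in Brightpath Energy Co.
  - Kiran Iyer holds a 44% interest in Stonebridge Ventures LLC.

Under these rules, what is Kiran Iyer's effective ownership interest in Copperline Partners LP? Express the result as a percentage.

Chain via Stonebridge Ventures LLC → Brightpath Energy Co. → Ridgefield Textiles S.p.A. (R1): 44% × 89% × 63% × 19% = 4.687452% of Copperline Partners LP.

4.687452%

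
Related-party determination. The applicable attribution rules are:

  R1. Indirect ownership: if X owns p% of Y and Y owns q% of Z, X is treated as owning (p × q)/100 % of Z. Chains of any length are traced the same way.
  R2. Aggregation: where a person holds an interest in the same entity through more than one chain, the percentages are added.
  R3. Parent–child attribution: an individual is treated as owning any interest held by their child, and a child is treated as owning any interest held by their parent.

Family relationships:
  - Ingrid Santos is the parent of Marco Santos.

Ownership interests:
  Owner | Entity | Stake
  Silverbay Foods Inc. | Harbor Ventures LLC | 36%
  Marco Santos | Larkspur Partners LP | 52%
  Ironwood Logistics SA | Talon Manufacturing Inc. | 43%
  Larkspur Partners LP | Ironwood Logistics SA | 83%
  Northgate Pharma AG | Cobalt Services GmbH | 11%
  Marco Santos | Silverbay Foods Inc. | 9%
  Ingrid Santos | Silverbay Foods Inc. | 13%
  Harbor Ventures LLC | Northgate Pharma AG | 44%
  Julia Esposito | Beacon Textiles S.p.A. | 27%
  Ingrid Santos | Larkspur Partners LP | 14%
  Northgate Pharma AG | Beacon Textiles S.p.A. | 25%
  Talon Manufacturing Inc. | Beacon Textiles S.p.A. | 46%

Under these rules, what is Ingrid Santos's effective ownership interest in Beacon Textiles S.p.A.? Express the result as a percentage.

11.706684%

By parent–child attribution (R3), Ingrid Santos is treated as also owning Marco Santos's interest in Silverbay Foods Inc, giving 13% + 9% = 22%.
By parent–child attribution (R3), Ingrid Santos is treated as also owning Marco Santos's interest in Larkspur Partners LP, giving 14% + 52% = 66%.
Chain via Silverbay Foods Inc. → Harbor Ventures LLC → Northgate Pharma AG (R1): 22% × 36% × 44% × 25% = 0.8712% of Beacon Textiles S.p.A.
Chain via Larkspur Partners LP → Ironwood Logistics SA → Talon Manufacturing Inc. (R1): 66% × 83% × 43% × 46% = 10.835484% of Beacon Textiles S.p.A.
Aggregating (R2): 0.8712% + 10.835484% = 11.706684%.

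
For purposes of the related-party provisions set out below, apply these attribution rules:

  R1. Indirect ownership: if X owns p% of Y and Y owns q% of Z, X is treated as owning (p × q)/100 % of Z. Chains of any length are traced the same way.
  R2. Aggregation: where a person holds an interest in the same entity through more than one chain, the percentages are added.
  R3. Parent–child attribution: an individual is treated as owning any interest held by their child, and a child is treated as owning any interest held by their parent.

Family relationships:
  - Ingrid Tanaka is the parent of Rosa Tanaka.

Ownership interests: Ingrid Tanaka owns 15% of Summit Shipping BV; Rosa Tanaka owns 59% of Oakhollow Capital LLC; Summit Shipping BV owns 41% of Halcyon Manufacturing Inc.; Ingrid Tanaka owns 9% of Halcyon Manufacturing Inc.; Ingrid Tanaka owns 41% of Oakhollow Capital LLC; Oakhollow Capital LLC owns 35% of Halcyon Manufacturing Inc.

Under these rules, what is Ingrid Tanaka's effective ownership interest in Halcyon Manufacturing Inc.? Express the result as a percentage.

50.15%

By parent–child attribution (R3), Ingrid Tanaka is treated as also owning Rosa Tanaka's interest in Oakhollow Capital LLC, giving 41% + 59% = 100%.
Chain via Oakhollow Capital LLC (R1): 100% × 35% = 35% of Halcyon Manufacturing Inc.
Chain via Summit Shipping BV (R1): 15% × 41% = 6.15% of Halcyon Manufacturing Inc.
Direct interest in Halcyon Manufacturing Inc: 9%.
Aggregating (R2): 35% + 6.15% + 9% = 50.15%.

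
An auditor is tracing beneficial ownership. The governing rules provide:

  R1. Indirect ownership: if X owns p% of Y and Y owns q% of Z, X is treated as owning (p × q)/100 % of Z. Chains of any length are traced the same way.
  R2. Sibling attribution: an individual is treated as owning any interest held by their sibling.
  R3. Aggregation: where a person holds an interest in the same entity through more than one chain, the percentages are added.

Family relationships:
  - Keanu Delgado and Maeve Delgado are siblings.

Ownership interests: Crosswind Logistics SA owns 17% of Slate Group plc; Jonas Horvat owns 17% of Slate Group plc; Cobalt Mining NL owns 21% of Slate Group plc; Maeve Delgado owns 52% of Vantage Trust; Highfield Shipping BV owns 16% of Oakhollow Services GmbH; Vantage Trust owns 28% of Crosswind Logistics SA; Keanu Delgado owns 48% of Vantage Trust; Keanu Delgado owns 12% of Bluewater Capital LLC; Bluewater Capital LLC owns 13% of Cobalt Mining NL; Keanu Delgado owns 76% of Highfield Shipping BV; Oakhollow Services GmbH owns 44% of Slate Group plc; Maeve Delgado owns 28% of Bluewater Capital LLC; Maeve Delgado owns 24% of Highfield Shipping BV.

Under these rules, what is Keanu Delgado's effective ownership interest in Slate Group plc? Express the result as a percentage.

By sibling attribution (R2), Keanu Delgado is treated as also owning Maeve Delgado's interest in Bluewater Capital LLC, giving 12% + 28% = 40%.
By sibling attribution (R2), Keanu Delgado is treated as also owning Maeve Delgado's interest in Vantage Trust, giving 48% + 52% = 100%.
By sibling attribution (R2), Keanu Delgado is treated as also owning Maeve Delgado's interest in Highfield Shipping BV, giving 76% + 24% = 100%.
Chain via Bluewater Capital LLC → Cobalt Mining NL (R1): 40% × 13% × 21% = 1.092% of Slate Group plc.
Chain via Vantage Trust → Crosswind Logistics SA (R1): 100% × 28% × 17% = 4.76% of Slate Group plc.
Chain via Highfield Shipping BV → Oakhollow Services GmbH (R1): 100% × 16% × 44% = 7.04% of Slate Group plc.
Aggregating (R3): 1.092% + 4.76% + 7.04% = 12.892%.

12.892%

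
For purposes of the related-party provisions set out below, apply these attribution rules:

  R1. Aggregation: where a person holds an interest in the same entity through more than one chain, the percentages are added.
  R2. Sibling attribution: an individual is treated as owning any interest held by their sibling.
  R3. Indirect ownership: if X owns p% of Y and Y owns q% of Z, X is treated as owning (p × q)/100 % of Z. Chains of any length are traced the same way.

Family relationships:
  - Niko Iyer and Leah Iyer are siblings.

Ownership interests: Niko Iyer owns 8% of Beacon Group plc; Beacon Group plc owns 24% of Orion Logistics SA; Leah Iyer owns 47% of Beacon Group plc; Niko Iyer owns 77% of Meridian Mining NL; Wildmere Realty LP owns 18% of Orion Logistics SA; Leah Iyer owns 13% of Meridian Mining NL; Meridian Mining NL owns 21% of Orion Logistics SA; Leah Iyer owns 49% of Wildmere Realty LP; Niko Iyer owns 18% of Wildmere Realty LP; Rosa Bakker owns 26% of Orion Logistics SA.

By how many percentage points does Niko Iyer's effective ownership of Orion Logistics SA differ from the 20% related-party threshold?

By sibling attribution (R2), Niko Iyer is treated as also owning Leah Iyer's interest in Beacon Group plc, giving 8% + 47% = 55%.
By sibling attribution (R2), Niko Iyer is treated as also owning Leah Iyer's interest in Meridian Mining NL, giving 77% + 13% = 90%.
By sibling attribution (R2), Niko Iyer is treated as also owning Leah Iyer's interest in Wildmere Realty LP, giving 18% + 49% = 67%.
Chain via Beacon Group plc (R3): 55% × 24% = 13.2% of Orion Logistics SA.
Chain via Meridian Mining NL (R3): 90% × 21% = 18.9% of Orion Logistics SA.
Chain via Wildmere Realty LP (R3): 67% × 18% = 12.06% of Orion Logistics SA.
Aggregating (R1): 13.2% + 18.9% + 12.06% = 44.16%.
44.16% exceeds the 20% threshold by 24.16 percentage points.

24.16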